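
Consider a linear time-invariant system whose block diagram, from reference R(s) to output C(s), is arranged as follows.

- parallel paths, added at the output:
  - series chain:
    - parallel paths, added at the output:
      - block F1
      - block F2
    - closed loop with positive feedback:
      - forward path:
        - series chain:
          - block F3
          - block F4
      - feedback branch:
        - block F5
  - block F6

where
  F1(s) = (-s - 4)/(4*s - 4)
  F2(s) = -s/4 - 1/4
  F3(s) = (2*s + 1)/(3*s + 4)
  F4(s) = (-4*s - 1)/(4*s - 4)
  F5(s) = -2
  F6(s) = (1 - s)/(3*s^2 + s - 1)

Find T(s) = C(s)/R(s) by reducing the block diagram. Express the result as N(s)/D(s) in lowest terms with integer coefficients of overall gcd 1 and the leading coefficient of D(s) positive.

Step 1 - parallel reduction of F1, F2: (-s^2 - s - 3)/(4*s - 4)
Step 2 - series reduction of F3, F4: (-8*s^2 - 6*s - 1)/(12*s^2 + 4*s - 16)
Step 3 - collapse the loop ((F3*F4) forward, F5 return): (8*s^2 + 6*s + 1)/(4*s^2 + 8*s + 18)
Step 4 - combine (F1+F2), [(F3*F4)/(1-(F3*F4)*F5)] in series: (-8*s^4 - 14*s^3 - 31*s^2 - 19*s - 3)/(16*s^3 + 16*s^2 + 40*s - 72)
Step 5 - add ((F1+F2)*[(F3*F4)/(1-(F3*F4)*F5)]), F6 (parallel); the result is T(s) itself (integer coefficients, no common factor, positive leading denominator coefficient)

Hence the answer: (-24*s^6 - 50*s^5 - 115*s^4 - 74*s^3 - 21*s^2 + 128*s - 69)/(48*s^5 + 64*s^4 + 120*s^3 - 192*s^2 - 112*s + 72)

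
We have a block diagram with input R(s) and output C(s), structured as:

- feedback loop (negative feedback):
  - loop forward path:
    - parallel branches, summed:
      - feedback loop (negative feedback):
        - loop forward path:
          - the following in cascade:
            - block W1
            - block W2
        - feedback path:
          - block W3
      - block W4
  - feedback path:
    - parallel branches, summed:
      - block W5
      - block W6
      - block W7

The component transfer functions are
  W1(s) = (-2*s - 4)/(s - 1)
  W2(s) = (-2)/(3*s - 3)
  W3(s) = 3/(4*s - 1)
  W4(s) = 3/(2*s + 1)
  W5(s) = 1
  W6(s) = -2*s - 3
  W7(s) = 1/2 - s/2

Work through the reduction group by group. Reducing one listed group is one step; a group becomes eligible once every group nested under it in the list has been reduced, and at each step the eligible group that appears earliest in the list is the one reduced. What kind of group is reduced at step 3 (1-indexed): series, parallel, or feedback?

Reducing step by step:

[1] multiply W1, W2 (series)
[2] close the feedback loop around (W1*W2), W3
[3] combine [(W1*W2)/(1+(W1*W2)*W3)], W4 in parallel
[4] sum the parallel branches W5, W6, W7
[5] feedback reduction of ([(W1*W2)/(1+(W1*W2)*W3)]+W4), (W5+W6+W7)
So the answer for step 3 is parallel.

Answer: parallel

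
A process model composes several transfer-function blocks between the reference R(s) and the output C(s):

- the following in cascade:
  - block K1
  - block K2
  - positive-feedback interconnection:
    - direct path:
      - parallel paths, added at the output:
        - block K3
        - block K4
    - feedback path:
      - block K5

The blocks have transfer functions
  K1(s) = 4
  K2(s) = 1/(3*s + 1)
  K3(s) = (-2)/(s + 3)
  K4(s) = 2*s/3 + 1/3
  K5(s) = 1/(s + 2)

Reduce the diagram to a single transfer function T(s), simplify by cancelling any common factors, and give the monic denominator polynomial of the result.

Reducing step by step:

Step 1 - reduce the parallel group K3, K4; result (2*s^2 + 7*s - 3)/(3*s + 9)
Step 2 - reduce the feedback loop with forward (K3+K4) and return K5; result (2*s^3 + 11*s^2 + 11*s - 6)/(s^2 + 8*s + 21)
Step 3 - series reduction of K1, K2, [(K3+K4)/(1-(K3+K4)*K5)]; result (8*s^3 + 44*s^2 + 44*s - 24)/(3*s^3 + 25*s^2 + 71*s + 21)
The result of step 3 is T(s) in lowest terms. Its denominator has leading coefficient 3; dividing the denominator through by 3 makes it monic.

Answer: s^3 + 25*s^2/3 + 71*s/3 + 7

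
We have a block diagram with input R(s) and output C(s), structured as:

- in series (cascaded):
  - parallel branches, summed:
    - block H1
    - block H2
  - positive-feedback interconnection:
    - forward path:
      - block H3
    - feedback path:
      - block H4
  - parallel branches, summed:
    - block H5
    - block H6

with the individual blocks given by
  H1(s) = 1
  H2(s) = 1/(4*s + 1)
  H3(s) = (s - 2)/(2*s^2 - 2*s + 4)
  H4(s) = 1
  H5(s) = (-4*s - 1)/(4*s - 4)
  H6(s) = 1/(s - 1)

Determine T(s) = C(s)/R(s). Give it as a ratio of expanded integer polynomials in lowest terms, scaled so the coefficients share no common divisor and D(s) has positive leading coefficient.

The answer is (-8*s^3 + 18*s^2 - s - 6)/(16*s^4 - 36*s^3 + 62*s^2 - 30*s - 12).

Reasoning:
(1) parallel reduction of H1, H2; result (4*s + 2)/(4*s + 1)
(2) feedback reduction of H3, H4; result (s - 2)/(2*s^2 - 3*s + 6)
(3) sum the parallel branches H5, H6; result (3 - 4*s)/(4*s - 4)
(4) reduce the series chain (H1+H2), [H3/(1-H3*H4)], (H5+H6) - this is the overall T(s), already in the required normalized form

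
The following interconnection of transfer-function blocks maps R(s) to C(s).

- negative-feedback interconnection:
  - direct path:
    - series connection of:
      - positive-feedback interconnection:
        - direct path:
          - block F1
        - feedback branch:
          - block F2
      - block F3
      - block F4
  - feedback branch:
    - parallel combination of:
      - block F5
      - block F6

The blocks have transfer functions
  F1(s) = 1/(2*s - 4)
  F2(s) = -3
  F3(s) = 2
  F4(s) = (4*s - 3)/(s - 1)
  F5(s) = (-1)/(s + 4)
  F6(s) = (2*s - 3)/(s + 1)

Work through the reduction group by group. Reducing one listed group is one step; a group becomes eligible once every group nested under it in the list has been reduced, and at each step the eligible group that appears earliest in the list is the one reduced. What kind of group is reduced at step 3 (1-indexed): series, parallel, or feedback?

Answer: parallel

Working:
1. apply the feedback formula to F1, F2
2. multiply [F1/(1-F1*F2)], F3, F4 (series)
3. combine F5, F6 in parallel
4. reduce the feedback loop with forward ([F1/(1-F1*F2)]*F3*F4) and return (F5+F6)
Step 3: parallel.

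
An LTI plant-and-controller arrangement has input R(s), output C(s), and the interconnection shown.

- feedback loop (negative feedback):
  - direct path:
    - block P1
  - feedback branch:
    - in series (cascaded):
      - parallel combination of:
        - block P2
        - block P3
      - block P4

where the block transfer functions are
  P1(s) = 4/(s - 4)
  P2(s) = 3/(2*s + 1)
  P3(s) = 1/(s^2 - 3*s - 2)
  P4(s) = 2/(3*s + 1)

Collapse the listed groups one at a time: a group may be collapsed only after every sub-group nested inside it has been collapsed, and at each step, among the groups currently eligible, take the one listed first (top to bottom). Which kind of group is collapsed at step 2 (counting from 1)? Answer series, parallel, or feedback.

[1] add P2, P3 (parallel)
[2] combine (P2+P3), P4 in series
[3] collapse the loop (P1 forward, ((P2+P3)*P4) return)
Step 2: series.

Therefore the answer is series.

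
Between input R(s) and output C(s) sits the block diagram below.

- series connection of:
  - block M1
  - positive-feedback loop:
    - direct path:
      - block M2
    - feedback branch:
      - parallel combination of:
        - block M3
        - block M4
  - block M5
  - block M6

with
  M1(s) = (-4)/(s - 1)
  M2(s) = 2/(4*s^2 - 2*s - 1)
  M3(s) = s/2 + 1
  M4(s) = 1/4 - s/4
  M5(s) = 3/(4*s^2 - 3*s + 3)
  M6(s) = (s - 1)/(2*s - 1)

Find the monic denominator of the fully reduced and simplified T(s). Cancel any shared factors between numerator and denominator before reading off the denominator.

Step 1: combine M3, M4 in parallel: s/4 + 5/4
Step 2: feedback reduction of M2, (M3+M4): 4/(8*s^2 - 5*s - 7)
Step 3: combine M1, [M2/(1-M2*(M3+M4))], M5, M6 in series: (-48)/(64*s^5 - 120*s^4 + 66*s^3 + s^2 - 48*s + 21)
Step 3 gives the fully reduced T(s), with no common factor left to cancel. The denominator's leading coefficient is 64, so divide each of its coefficients by 64 to get the monic form.

Hence the answer: s^5 - 15*s^4/8 + 33*s^3/32 + s^2/64 - 3*s/4 + 21/64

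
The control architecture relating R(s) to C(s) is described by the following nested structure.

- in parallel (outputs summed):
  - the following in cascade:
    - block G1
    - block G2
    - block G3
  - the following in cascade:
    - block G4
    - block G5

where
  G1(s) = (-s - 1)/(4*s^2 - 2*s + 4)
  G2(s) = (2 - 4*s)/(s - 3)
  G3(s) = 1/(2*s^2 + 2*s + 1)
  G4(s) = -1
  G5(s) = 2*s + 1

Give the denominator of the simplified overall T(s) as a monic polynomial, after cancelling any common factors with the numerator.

Answer: s^5 - 5*s^4/2 - s^3/2 - 9*s^2/4 - 7*s/4 - 3/2

Working:
1. combine G1, G2, G3 in series -> (2*s^2 + s - 1)/(4*s^5 - 10*s^4 - 2*s^3 - 9*s^2 - 7*s - 6)
2. series reduction of G4, G5 -> -2*s - 1
3. sum the parallel branches (G1*G2*G3), (G4*G5) -> (-8*s^6 + 16*s^5 + 14*s^4 + 20*s^3 + 25*s^2 + 20*s + 5)/(4*s^5 - 10*s^4 - 2*s^3 - 9*s^2 - 7*s - 6)
That last expression is T(s), already simplified. Scaling its denominator by 1/4 (the reciprocal of the leading coefficient) yields the monic denominator.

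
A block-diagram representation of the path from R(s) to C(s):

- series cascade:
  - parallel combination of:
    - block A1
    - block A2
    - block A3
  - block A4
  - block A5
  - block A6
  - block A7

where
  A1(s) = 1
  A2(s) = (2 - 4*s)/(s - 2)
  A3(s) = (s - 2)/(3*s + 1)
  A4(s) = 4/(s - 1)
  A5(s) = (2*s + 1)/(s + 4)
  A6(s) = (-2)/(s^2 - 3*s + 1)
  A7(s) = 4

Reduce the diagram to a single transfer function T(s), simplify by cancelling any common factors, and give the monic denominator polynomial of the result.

1. add A1, A2, A3 (parallel) -> (-8*s^2 - 7*s + 4)/(3*s^2 - 5*s - 2)
2. reduce the series chain (A1+A2+A3), A4, A5, A6, A7 -> (512*s^3 + 704*s^2 - 32*s - 128)/(3*s^6 - 5*s^5 - 38*s^4 + 105*s^3 - 63*s^2 - 10*s + 8)
T(s) is the step-2 result (common factors already cancelled). Leading coefficient of the denominator: 3. Divide through by 3 for the monic polynomial.

Answer: s^6 - 5*s^5/3 - 38*s^4/3 + 35*s^3 - 21*s^2 - 10*s/3 + 8/3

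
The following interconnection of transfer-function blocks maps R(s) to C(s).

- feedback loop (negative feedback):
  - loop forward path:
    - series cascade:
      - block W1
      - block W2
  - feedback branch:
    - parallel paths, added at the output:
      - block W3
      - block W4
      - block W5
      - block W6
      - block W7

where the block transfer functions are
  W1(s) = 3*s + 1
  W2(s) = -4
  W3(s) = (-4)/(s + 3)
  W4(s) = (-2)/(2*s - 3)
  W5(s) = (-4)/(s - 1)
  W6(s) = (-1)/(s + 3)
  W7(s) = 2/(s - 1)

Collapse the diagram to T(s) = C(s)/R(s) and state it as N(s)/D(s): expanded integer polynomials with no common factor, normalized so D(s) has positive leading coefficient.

The answer is (-24*s^4 - 20*s^3 + 140*s^2 - 60*s - 36)/(194*s^3 - 115*s^2 - 180*s - 27).

Reasoning:
Step 1. combine W1, W2 in series, giving -12*s - 4
Step 2. reduce the parallel group W3, W4, W5, W6, W7, giving (-16*s^2 + 15*s + 9)/(2*s^3 + s^2 - 12*s + 9)
Step 3. close the feedback loop around (W1*W2), (W3+W4+W5+W6+W7), giving the overall T(s)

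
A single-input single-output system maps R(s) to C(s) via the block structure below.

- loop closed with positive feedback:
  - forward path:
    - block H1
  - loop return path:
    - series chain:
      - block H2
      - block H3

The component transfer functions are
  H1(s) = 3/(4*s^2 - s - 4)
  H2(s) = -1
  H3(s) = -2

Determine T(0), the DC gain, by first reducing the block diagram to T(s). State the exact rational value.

Step 1 - cascade H2, H3 -> 2
Step 2 - close the feedback loop around H1, (H2*H3) -> 3/(4*s^2 - s - 10)
That last expression is T(s); at s = 0 only the constant terms survive, so T(0) = 3/(-10) = -3/10.

Answer: -3/10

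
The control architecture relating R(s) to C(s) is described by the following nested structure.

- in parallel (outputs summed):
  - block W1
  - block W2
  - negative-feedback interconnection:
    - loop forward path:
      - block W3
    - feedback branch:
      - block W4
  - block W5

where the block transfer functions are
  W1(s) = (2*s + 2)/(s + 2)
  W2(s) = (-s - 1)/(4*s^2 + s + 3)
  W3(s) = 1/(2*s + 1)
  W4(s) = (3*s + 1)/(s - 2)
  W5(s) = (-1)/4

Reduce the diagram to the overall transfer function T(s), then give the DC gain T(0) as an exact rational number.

Answer: 29/12

Working:
1. apply the feedback formula to W3, W4 gives (s - 2)/(2*s^2 - 1)
2. add W1, W2, [W3/(1+W3*W4)], W5 (parallel) gives (56*s^5 + 70*s^4 + 6*s^3 - 59*s^2 - 31*s - 58)/(32*s^5 + 72*s^4 + 24*s^3 + 12*s^2 - 20*s - 24)
Step 2 gives the overall T(s). Then T(0) = -58/(-24) = 29/12.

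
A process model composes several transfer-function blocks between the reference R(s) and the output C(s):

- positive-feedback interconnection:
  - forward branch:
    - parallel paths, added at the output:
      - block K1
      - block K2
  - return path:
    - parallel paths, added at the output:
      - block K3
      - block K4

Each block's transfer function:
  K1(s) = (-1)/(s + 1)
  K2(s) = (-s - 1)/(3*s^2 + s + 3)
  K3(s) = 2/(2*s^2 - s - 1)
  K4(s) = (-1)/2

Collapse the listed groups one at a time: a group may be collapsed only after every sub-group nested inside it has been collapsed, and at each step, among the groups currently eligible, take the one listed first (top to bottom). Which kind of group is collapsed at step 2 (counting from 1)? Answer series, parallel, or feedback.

1. sum the parallel branches K1, K2
2. combine K3, K4 in parallel
3. reduce the feedback loop with forward (K1+K2) and return (K3+K4)
Step 2 collapses a parallel group.

Therefore the answer is parallel.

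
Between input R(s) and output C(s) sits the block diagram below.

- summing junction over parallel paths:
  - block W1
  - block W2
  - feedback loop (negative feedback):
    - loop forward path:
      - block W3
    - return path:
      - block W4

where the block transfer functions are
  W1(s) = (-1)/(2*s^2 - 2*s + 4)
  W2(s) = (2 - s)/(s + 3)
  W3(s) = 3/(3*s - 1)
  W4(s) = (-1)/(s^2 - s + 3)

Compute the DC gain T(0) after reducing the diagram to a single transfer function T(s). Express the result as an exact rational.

(1) reduce the feedback loop with forward W3 and return W4 gives (3*s^2 - 3*s + 9)/(3*s^3 - 4*s^2 + 10*s - 6)
(2) reduce the parallel group W1, W2, [W3/(1+W3*W4)] gives (-6*s^6 + 32*s^5 - 65*s^4 + 123*s^3 - 68*s^2 + 50*s + 78)/(6*s^6 + 4*s^5 - 2*s^4 + 72*s^3 - 92*s^2 + 132*s - 72)
That last expression is T(s); at s = 0 only the constant terms survive, so T(0) = 78/(-72) = -13/12.

Answer: -13/12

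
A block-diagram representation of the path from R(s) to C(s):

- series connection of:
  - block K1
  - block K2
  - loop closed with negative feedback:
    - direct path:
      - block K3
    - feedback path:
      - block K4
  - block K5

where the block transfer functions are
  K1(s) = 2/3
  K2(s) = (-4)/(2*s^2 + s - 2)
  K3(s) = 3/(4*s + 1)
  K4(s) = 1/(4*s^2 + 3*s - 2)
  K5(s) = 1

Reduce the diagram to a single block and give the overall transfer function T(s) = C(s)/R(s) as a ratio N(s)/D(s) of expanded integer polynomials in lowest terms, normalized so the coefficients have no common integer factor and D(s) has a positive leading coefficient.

1. close the feedback loop around K3, K4 = (12*s^2 + 9*s - 6)/(16*s^3 + 16*s^2 - 5*s + 1)
2. reduce the series chain K1, K2, [K3/(1+K3*K4)], K5 - this is the overall T(s), already in the required normalized form

Final answer: (-32*s^2 - 24*s + 16)/(32*s^5 + 48*s^4 - 26*s^3 - 35*s^2 + 11*s - 2)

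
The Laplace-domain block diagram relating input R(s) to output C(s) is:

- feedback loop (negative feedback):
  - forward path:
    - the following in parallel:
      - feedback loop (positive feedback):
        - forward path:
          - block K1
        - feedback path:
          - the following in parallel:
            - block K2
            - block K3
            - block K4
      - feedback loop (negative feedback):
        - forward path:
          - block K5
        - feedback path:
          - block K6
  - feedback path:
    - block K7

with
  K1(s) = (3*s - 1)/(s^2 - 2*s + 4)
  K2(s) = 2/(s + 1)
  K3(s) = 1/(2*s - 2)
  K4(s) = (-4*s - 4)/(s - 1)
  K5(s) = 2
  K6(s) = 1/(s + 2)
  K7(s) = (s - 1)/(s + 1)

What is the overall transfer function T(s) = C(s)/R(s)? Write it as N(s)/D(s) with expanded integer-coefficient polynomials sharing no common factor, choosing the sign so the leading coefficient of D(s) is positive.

First reduce the diagram to T(s).

(1) combine K2, K3, K4 in parallel = (-8*s^2 - 11*s - 11)/(2*s^2 - 2)
(2) collapse the loop (K1 forward, (K2+K3+K4) return) = (6*s^3 - 2*s^2 - 6*s + 2)/(2*s^4 + 20*s^3 + 31*s^2 + 26*s - 19)
(3) close the feedback loop around K5, K6 = (2*s + 4)/(s + 4)
(4) parallel reduction of [K1/(1-K1*(K2+K3+K4))], [K5/(1+K5*K6)] = (4*s^5 + 54*s^4 + 164*s^3 + 162*s^2 + 44*s - 68)/(2*s^5 + 28*s^4 + 111*s^3 + 150*s^2 + 85*s - 76)
(5) apply the feedback formula to ([K1/(1-K1*(K2+K3+K4))]+[K5/(1+K5*K6)]), K7, which is the overall transfer function T(s) = C(s)/R(s) in lowest terms

Answer: (4*s^6 + 58*s^5 + 218*s^4 + 326*s^3 + 206*s^2 - 24*s - 68)/(6*s^6 + 80*s^5 + 249*s^4 + 259*s^3 + 117*s^2 - 103*s - 8)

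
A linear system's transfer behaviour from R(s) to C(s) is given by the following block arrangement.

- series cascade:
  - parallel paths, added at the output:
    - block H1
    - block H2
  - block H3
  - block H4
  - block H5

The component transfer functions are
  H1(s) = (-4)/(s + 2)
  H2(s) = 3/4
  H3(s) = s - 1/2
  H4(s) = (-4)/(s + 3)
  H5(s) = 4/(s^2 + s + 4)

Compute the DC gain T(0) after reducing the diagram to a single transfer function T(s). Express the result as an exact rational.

Step 1 - combine H1, H2 in parallel = (3*s - 10)/(4*s + 8)
Step 2 - multiply (H1+H2), H3, H4, H5 (series) = (-12*s^2 + 46*s - 20)/(s^4 + 6*s^3 + 15*s^2 + 26*s + 24)
Evaluating the step-2 result (the overall T(s)) at s = 0 gives T(0) = -20/24 = -5/6.

Hence the answer: -5/6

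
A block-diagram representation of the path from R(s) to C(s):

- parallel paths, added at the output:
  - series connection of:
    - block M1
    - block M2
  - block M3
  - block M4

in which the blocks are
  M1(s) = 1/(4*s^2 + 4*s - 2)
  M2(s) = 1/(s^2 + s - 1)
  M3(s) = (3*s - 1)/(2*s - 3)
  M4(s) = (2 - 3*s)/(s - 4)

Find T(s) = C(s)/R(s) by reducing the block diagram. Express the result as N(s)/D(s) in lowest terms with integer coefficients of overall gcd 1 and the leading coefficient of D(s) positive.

1. multiply M1, M2 (series) = 1/(4*s^4 + 8*s^3 - 2*s^2 - 6*s + 2)
2. parallel reduction of (M1*M2), M3, M4 - this is the overall T(s), already in the required normalized form

Hence the answer: (-12*s^6 - 24*s^5 - 2*s^4 + 2*s^3 + s + 8)/(8*s^6 - 28*s^5 - 44*s^4 + 106*s^3 + 46*s^2 - 94*s + 24)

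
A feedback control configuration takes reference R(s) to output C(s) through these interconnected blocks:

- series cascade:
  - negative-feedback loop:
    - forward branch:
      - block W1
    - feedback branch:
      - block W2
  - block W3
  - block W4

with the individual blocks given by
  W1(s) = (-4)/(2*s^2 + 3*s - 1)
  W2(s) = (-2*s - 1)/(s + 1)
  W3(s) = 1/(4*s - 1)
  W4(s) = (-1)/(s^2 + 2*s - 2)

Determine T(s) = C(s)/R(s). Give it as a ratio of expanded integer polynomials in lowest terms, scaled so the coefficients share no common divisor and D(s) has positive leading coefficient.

Step 1: collapse the loop (W1 forward, W2 return); result (-4*s - 4)/(2*s^3 + 5*s^2 + 10*s + 3)
Step 2: reduce the series chain [W1/(1+W1*W2)], W3, W4, which is the overall transfer function T(s) = C(s)/R(s) in lowest terms

Therefore the answer is (4*s + 4)/(8*s^6 + 34*s^5 + 55*s^4 + 36*s^3 - 69*s^2 - 10*s + 6).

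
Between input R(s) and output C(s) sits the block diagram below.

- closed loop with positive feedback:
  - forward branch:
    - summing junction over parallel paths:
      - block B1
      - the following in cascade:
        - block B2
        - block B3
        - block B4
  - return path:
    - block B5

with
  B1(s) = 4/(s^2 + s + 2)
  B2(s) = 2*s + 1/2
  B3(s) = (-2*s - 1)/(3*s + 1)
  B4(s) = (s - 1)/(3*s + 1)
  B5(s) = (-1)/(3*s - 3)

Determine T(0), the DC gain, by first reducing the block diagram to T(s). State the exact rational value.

Step 1 - series reduction of B2, B3, B4 -> (-8*s^3 + 2*s^2 + 5*s + 1)/(18*s^2 + 12*s + 2)
Step 2 - combine B1, (B2*B3*B4) in parallel -> (-8*s^5 - 6*s^4 - 9*s^3 + 82*s^2 + 59*s + 10)/(18*s^4 + 30*s^3 + 50*s^2 + 26*s + 4)
Step 3 - feedback reduction of (B1+(B2*B3*B4)), B5 -> (-24*s^6 + 6*s^5 - 9*s^4 + 273*s^3 - 69*s^2 - 147*s - 30)/(46*s^5 + 30*s^4 + 51*s^3 + 10*s^2 - 7*s - 2)
Evaluating the step-3 result (the overall T(s)) at s = 0 gives T(0) = -30/(-2) = 15.

Answer: 15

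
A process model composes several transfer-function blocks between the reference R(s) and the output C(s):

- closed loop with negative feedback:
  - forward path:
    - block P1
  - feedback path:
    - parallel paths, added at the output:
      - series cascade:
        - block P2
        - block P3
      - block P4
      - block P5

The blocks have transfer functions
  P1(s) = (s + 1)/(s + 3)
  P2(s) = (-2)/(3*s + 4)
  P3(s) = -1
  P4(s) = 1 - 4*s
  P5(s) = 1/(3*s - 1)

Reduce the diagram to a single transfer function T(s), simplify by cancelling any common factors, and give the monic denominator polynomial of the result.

Answer: s^4 + 3*s^3/2 - 43*s^2/36 - 55*s/36 + 7/18

Working:
Step 1: reduce the series chain P2, P3 -> 2/(3*s + 4)
Step 2: reduce the parallel group (P2*P3), P4, P5 -> (-36*s^3 - 27*s^2 + 34*s - 2)/(9*s^2 + 9*s - 4)
Step 3: feedback reduction of P1, ((P2*P3)+P4+P5) -> (-9*s^3 - 18*s^2 - 5*s + 4)/(36*s^4 + 54*s^3 - 43*s^2 - 55*s + 14)
That last expression is T(s), already simplified. Scaling its denominator by 1/36 (the reciprocal of the leading coefficient) yields the monic denominator.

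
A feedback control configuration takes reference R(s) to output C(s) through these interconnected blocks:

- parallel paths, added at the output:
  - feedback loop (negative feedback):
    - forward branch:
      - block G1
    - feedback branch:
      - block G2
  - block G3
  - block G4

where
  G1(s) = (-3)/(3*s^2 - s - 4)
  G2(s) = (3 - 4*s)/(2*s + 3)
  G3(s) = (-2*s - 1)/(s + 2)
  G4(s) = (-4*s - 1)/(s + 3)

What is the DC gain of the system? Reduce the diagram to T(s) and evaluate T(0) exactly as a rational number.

Step 1 - close the feedback loop around G1, G2 -> (-6*s - 9)/(6*s^3 + 7*s^2 + s - 21)
Step 2 - reduce the parallel group [G1/(1+G1*G2)], G3, G4 -> (-36*s^5 - 138*s^4 - 154*s^3 + 36*s^2 + 250*s + 51)/(6*s^5 + 37*s^4 + 72*s^3 + 26*s^2 - 99*s - 126)
The step-2 result is T(s). Setting s = 0: T(0) = 51/(-126) = -17/42.

Hence the answer: -17/42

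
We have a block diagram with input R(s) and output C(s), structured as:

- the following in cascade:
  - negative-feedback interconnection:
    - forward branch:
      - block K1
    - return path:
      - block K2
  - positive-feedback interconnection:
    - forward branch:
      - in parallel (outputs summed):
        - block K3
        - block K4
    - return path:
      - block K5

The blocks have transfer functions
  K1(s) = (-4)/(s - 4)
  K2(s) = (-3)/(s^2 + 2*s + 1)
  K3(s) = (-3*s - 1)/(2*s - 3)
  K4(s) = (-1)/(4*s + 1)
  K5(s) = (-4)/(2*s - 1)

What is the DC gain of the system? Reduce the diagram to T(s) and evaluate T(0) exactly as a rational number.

Step 1 - feedback reduction of K1, K2, giving (-4*s^2 - 8*s - 4)/(s^3 - 2*s^2 - 7*s + 8)
Step 2 - sum the parallel branches K3, K4, giving (-12*s^2 - 9*s + 2)/(8*s^2 - 10*s - 3)
Step 3 - collapse the loop ((K3+K4) forward, K5 return), giving (-24*s^3 - 6*s^2 + 13*s - 2)/(16*s^3 - 76*s^2 - 32*s + 11)
Step 4 - cascade [K1/(1+K1*K2)], [(K3+K4)/(1-(K3+K4)*K5)], giving (96*s^5 + 216*s^4 + 92*s^3 - 72*s^2 - 36*s + 8)/(16*s^6 - 108*s^5 + 8*s^4 + 735*s^3 - 406*s^2 - 333*s + 88)
DC gain: substitute s = 0 into T(s) from step 4: T(0) = 8/88 = 1/11.

Answer: 1/11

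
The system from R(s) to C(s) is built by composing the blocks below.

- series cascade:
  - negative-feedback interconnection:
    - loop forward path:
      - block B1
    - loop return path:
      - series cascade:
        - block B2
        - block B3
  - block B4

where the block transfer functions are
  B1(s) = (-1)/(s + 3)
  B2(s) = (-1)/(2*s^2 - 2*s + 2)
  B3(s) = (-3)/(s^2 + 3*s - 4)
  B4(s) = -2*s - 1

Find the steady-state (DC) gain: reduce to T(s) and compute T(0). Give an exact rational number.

The answer is 8/27.

Reasoning:
1. series reduction of B2, B3 gives 3/(2*s^4 + 4*s^3 - 12*s^2 + 14*s - 8)
2. feedback reduction of B1, (B2*B3) gives (-2*s^4 - 4*s^3 + 12*s^2 - 14*s + 8)/(2*s^5 + 10*s^4 - 22*s^2 + 34*s - 27)
3. multiply [B1/(1+B1*(B2*B3))], B4 (series) gives (4*s^5 + 10*s^4 - 20*s^3 + 16*s^2 - 2*s - 8)/(2*s^5 + 10*s^4 - 22*s^2 + 34*s - 27)
Evaluating the step-3 result (the overall T(s)) at s = 0 gives T(0) = -8/(-27) = 8/27.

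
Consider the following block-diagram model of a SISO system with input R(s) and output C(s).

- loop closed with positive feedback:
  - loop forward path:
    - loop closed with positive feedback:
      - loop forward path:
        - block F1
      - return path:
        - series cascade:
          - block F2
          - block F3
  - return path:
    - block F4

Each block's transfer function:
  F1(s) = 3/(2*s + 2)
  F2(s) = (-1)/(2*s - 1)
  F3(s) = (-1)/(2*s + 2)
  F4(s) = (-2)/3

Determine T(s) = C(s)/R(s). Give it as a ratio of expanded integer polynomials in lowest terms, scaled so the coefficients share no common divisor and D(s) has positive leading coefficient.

1. series reduction of F2, F3: 1/(4*s^2 + 2*s - 2)
2. collapse the loop (F1 forward, (F2*F3) return): (12*s^2 + 6*s - 6)/(8*s^3 + 12*s^2 - 7)
3. close the feedback loop around [F1/(1-F1*(F2*F3))], F4: this yields T(s), and no further normalization is needed

Hence the answer: (12*s^2 + 6*s - 6)/(8*s^3 + 20*s^2 + 4*s - 11)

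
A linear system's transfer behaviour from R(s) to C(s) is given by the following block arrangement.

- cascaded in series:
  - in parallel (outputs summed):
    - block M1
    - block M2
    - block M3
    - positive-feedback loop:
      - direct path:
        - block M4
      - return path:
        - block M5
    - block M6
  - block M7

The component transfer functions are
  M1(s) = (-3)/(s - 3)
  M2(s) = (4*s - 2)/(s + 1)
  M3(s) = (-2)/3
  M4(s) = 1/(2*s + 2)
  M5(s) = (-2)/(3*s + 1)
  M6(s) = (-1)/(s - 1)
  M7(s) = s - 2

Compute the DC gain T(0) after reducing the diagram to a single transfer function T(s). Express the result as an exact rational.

Step 1: apply the feedback formula to M4, M5, giving (3*s + 1)/(6*s^2 + 8*s + 4)
Step 2: add M1, M2, M3, [M4/(1-M4*M5)], M6 (parallel), giving (60*s^5 - 271*s^4 - 56*s^3 + 250*s^2 + 248*s - 15)/(18*s^5 - 30*s^4 - 78*s^3 - 6*s^2 + 60*s + 36)
Step 3: reduce the series chain (M1+M2+M3+[M4/(1-M4*M5)]+M6), M7, giving (60*s^6 - 391*s^5 + 486*s^4 + 362*s^3 - 252*s^2 - 511*s + 30)/(18*s^5 - 30*s^4 - 78*s^3 - 6*s^2 + 60*s + 36)
Step 3 gives the overall T(s). Then T(0) = 30/36 = 5/6.

Hence the answer: 5/6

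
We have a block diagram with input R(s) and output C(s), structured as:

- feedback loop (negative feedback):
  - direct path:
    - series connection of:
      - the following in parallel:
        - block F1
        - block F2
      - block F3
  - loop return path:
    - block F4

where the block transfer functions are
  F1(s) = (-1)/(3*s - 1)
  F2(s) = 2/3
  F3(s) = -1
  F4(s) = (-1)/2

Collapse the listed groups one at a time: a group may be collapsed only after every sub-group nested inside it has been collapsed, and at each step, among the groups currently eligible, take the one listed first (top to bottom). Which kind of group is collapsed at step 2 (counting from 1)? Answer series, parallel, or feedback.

The answer is series.

Reasoning:
Step 1. combine F1, F2 in parallel
Step 2. cascade (F1+F2), F3
Step 3. feedback reduction of ((F1+F2)*F3), F4
So the answer for step 2 is series.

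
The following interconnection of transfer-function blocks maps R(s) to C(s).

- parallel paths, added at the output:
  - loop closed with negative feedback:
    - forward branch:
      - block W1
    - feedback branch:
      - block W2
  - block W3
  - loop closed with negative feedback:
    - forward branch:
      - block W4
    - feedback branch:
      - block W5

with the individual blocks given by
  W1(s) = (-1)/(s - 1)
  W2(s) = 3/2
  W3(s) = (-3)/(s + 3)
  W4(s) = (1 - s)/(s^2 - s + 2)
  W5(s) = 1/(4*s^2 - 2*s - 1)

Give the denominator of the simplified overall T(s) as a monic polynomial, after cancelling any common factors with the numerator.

Answer: s^6 - s^5 - 6*s^4 + 91*s^3/8 - 141*s^2/8 + 59*s/8 + 15/8

Working:
Step 1: reduce the feedback loop with forward W1 and return W2 = (-2)/(2*s - 5)
Step 2: reduce the feedback loop with forward W4 and return W5 = (-4*s^3 + 6*s^2 - s - 1)/(4*s^4 - 6*s^3 + 9*s^2 - 4*s - 1)
Step 3: add [W1/(1+W1*W2)], W3, [W4/(1+W4*W5)] (parallel) = (-40*s^5 + 92*s^4 - 62*s^3 + 20*s^2 - 14*s + 6)/(8*s^6 - 8*s^5 - 48*s^4 + 91*s^3 - 141*s^2 + 59*s + 15)
Step 3 gives the fully reduced T(s), with no common factor left to cancel. The denominator's leading coefficient is 8, so divide each of its coefficients by 8 to get the monic form.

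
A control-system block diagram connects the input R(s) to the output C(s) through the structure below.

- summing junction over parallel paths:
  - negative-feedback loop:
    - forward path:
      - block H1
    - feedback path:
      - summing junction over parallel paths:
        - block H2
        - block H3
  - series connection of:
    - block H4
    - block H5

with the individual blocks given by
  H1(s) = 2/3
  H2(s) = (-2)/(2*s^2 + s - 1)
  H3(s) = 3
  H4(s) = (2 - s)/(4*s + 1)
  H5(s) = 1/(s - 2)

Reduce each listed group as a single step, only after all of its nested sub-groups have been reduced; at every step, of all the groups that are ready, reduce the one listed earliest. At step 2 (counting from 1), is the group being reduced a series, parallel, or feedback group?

Answer: feedback

Working:
Step 1. parallel reduction of H2, H3
Step 2. reduce the feedback loop with forward H1 and return (H2+H3)
Step 3. combine H4, H5 in series
Step 4. reduce the parallel group [H1/(1+H1*(H2+H3))], (H4*H5)
Step 2 collapses a feedback group.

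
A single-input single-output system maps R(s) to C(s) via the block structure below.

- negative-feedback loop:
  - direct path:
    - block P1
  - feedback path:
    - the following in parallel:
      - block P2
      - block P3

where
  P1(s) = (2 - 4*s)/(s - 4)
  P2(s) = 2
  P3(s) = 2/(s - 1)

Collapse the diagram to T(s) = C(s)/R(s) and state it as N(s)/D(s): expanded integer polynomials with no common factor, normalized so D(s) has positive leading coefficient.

The answer is (4*s^2 - 6*s + 2)/(7*s^2 + s - 4).

Reasoning:
(1) reduce the parallel group P2, P3: (2*s)/(s - 1)
(2) close the feedback loop around P1, (P2+P3): this yields T(s), and no further normalization is needed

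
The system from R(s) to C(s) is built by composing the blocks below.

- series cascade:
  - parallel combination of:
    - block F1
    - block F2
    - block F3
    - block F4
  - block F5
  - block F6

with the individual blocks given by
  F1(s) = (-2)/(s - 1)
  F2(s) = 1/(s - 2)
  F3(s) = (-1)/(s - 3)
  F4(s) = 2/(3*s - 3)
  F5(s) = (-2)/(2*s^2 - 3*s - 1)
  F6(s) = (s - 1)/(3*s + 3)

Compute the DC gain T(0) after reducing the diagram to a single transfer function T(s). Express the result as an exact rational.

First reduce the diagram to T(s).

Step 1 - reduce the parallel group F1, F2, F3, F4 gives (-4*s^2 + 17*s - 21)/(3*s^3 - 18*s^2 + 33*s - 18)
Step 2 - multiply (F1+F2+F3+F4), F5, F6 (series) gives (8*s^2 - 34*s + 42)/(18*s^5 - 99*s^4 + 117*s^3 + 117*s^2 - 171*s - 54)
The step-2 result is T(s). Setting s = 0: T(0) = 42/(-54) = -7/9.

Answer: -7/9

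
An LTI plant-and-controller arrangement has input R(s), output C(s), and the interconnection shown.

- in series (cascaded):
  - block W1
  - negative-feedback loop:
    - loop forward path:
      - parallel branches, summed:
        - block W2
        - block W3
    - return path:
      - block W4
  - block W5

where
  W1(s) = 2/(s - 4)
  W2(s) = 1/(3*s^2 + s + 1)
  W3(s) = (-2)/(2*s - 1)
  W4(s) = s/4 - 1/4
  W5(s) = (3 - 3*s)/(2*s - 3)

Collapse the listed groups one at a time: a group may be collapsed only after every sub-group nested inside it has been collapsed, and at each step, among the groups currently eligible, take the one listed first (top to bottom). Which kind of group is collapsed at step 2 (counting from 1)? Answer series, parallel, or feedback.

Reducing step by step:

1. parallel reduction of W2, W3
2. collapse the loop ((W2+W3) forward, W4 return)
3. combine W1, [(W2+W3)/(1+(W2+W3)*W4)], W5 in series
Step 2 collapses a feedback group.

Answer: feedback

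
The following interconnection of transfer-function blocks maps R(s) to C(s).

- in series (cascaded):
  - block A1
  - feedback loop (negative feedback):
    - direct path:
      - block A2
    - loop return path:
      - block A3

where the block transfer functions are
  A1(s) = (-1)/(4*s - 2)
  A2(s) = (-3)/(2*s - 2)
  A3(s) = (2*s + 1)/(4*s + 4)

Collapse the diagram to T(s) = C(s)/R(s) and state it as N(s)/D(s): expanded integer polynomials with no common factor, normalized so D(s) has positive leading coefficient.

The answer is (6*s + 6)/(16*s^3 - 20*s^2 - 16*s + 11).

Reasoning:
Step 1: collapse the loop (A2 forward, A3 return), giving (-12*s - 12)/(8*s^2 - 6*s - 11)
Step 2: series reduction of A1, [A2/(1+A2*A3)] - this is the overall T(s), already in the required normalized form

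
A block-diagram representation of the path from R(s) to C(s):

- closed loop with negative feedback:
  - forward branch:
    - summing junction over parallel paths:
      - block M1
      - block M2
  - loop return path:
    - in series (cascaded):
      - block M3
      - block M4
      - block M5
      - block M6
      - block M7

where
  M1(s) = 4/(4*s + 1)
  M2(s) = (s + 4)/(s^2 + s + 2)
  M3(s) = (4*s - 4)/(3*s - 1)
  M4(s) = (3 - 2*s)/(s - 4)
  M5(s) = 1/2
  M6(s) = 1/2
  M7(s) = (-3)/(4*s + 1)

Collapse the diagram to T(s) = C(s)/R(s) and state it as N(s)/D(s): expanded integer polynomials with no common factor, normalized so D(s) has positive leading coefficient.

The answer is (96*s^5 - 140*s^4 - 861*s^3 - 493*s^2 + 120*s + 48)/(48*s^6 - 136*s^5 - 77*s^4 - 380*s^3 - 222*s^2 + 51*s + 116).

Reasoning:
Step 1: reduce the parallel group M1, M2, giving (8*s^2 + 21*s + 12)/(4*s^3 + 5*s^2 + 9*s + 2)
Step 2: multiply M3, M4, M5, M6, M7 (series), giving (6*s^2 - 15*s + 9)/(12*s^3 - 49*s^2 + 3*s + 4)
Step 3: feedback reduction of (M1+M2), (M3*M4*M5*M6*M7) - this is the overall T(s), already in the required normalized form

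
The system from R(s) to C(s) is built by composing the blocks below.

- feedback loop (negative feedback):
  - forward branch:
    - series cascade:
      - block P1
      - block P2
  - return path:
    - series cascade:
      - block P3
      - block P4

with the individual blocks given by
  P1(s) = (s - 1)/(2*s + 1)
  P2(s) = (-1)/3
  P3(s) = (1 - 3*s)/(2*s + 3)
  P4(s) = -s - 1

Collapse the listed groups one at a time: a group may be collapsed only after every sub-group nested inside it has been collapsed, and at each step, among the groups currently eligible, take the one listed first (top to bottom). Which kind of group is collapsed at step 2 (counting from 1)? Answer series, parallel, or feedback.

The answer is series.

Reasoning:
(1) series reduction of P1, P2
(2) cascade P3, P4
(3) feedback reduction of (P1*P2), (P3*P4)
So the answer for step 2 is series.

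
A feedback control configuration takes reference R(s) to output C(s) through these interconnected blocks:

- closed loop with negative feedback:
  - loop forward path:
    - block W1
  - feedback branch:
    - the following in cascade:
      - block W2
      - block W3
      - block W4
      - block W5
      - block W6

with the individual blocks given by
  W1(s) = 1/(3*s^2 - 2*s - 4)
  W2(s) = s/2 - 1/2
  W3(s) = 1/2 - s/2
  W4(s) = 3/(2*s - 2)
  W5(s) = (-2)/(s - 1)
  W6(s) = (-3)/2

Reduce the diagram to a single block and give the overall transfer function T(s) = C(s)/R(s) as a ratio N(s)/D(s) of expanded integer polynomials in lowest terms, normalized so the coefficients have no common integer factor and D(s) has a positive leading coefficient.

Reducing step by step:

[1] cascade W2, W3, W4, W5, W6; result (-9)/8
[2] close the feedback loop around W1, (W2*W3*W4*W5*W6), which is the overall transfer function T(s) = C(s)/R(s) in lowest terms

Answer: 8/(24*s^2 - 16*s - 41)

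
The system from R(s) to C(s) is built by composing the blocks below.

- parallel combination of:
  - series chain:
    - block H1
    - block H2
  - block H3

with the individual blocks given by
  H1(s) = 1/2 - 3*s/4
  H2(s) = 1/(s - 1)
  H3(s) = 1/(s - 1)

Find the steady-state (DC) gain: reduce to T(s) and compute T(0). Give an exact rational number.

Step 1. combine H1, H2 in series; result (2 - 3*s)/(4*s - 4)
Step 2. add (H1*H2), H3 (parallel); result (6 - 3*s)/(4*s - 4)
The step-2 result is T(s). Setting s = 0: T(0) = 6/(-4) = -3/2.

Final answer: -3/2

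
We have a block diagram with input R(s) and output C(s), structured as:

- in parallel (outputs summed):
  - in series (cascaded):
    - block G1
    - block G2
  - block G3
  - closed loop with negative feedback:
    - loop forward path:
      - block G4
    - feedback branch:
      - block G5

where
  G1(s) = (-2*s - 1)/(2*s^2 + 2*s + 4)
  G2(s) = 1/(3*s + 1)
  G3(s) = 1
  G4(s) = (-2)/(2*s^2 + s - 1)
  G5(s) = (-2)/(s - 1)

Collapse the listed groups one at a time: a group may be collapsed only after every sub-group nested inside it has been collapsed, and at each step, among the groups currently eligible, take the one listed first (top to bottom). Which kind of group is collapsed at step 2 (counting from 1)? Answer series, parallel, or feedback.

[1] combine G1, G2 in series
[2] collapse the loop (G4 forward, G5 return)
[3] combine (G1*G2), G3, [G4/(1+G4*G5)] in parallel
Step 2: feedback.

Hence the answer: feedback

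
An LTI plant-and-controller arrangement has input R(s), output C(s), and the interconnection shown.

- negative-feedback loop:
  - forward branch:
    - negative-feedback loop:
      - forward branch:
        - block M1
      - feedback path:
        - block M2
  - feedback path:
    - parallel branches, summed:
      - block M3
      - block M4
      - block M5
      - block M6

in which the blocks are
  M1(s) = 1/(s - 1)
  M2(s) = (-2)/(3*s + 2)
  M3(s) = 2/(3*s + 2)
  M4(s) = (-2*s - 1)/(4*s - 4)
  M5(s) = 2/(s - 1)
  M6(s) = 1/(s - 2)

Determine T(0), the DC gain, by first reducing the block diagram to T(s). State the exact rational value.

The answer is -4/13.

Reasoning:
Step 1: close the feedback loop around M1, M2 -> (3*s + 2)/(3*s^2 - s - 4)
Step 2: parallel reduction of M3, M4, M5, M6 -> (-6*s^3 + 49*s^2 - 48*s - 20)/(12*s^3 - 28*s^2 + 16)
Step 3: close the feedback loop around [M1/(1+M1*M2)], (M3+M4+M5+M6) -> (4*s^2 - 12*s + 8)/(4*s^3 - 18*s^2 + 35*s - 26)
DC gain: substitute s = 0 into T(s) from step 3: T(0) = 8/(-26) = -4/13.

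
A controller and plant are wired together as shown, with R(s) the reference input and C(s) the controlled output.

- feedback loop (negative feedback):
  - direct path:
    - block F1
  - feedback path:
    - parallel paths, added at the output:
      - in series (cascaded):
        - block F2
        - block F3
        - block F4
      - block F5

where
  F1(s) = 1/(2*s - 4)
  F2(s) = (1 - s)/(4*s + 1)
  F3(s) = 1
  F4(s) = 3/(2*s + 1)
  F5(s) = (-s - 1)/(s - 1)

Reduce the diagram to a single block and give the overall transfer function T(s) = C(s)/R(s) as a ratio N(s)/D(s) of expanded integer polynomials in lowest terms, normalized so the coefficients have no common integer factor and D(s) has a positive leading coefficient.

(1) series reduction of F2, F3, F4: (3 - 3*s)/(8*s^2 + 6*s + 1)
(2) parallel reduction of (F2*F3*F4), F5: (-8*s^3 - 17*s^2 - s - 4)/(8*s^3 - 2*s^2 - 5*s - 1)
(3) apply the feedback formula to F1, ((F2*F3*F4)+F5), which is the overall transfer function T(s) = C(s)/R(s) in lowest terms

Answer: (8*s^3 - 2*s^2 - 5*s - 1)/(16*s^4 - 44*s^3 - 19*s^2 + 17*s)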